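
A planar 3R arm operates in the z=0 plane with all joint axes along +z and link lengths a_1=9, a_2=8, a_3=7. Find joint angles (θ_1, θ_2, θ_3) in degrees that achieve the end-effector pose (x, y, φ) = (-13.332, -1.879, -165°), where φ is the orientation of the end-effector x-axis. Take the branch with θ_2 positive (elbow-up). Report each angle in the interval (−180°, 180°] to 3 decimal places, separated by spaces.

121.169 135.000 -61.169

wrist centre = target − a_3·(cos φ, sin φ) = (-6.5705, -0.0673)
cos θ_2 = (43.1762−9²−8²)/(2·9·8) = -0.7071; θ_2 = 135.0002° (elbow-up)
β = atan2(-0.0673,-6.5705) = -179.4134°; ψ = atan2(5.6568,3.3431) = 59.4174°
θ_1 = β − ψ = -238.8308°
θ_3 = φ − θ_1 − θ_2 = -61.1694° (wrapped to (-180°,180°])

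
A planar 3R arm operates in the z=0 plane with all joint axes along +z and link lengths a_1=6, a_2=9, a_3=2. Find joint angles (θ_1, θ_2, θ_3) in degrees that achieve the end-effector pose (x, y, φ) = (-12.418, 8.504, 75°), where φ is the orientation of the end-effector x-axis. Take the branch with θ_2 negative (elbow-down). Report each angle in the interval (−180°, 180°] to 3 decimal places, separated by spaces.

171.138 -30.007 -66.131

wrist centre = target − a_3·(cos φ, sin φ) = (-12.9356, 6.5721)
cos θ_2 = (210.5239−6²−9²)/(2·6·9) = 0.8660; θ_2 = -30.0073° (elbow-down)
β = atan2(6.5721,-12.9356) = 153.0665°; ψ = atan2(-4.5010,13.7937) = -18.0720°
θ_1 = β − ψ = 171.1384°
θ_3 = φ − θ_1 − θ_2 = -66.1311° (wrapped to (-180°,180°])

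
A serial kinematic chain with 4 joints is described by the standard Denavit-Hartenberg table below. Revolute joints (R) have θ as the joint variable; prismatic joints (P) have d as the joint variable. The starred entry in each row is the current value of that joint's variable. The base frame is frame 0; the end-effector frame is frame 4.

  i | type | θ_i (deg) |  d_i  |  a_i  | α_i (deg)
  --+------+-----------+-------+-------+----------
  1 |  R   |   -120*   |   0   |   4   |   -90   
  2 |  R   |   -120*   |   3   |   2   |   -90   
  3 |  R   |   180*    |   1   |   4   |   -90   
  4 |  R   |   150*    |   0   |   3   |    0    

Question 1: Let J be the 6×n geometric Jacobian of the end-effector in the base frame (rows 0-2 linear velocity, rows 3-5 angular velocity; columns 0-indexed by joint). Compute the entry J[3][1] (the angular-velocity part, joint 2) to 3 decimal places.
axis z_1 = (0.8660,-0.5000,0.0000); lever o_n−o_1 = (2.9641,-0.8660,0.2679)
cross product → J_v[:, 1] = (-0.1340,-0.2321,0.7321)
J_ω[:, 1] = z_1
entry J[3][1] = 0.8660

0.866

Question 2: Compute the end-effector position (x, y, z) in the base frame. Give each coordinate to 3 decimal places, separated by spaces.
0.964 -4.330 0.268

after link 1: o_1 = (-2.0000, -3.4641, 0.0000)
after link 2: o_2 = (1.0981, -4.0981, 1.7321)
after link 3: o_3 = (-0.3349, -6.5801, -1.2321)
after link 4: o_4 = (0.9641, -4.3301, 0.2679)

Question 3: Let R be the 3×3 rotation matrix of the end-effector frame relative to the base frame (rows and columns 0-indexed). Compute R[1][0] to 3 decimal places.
0.750

End-effector x-axis (col 0 of R) = (0.4330,0.7500,0.5000)
R[1][0] = 0.7500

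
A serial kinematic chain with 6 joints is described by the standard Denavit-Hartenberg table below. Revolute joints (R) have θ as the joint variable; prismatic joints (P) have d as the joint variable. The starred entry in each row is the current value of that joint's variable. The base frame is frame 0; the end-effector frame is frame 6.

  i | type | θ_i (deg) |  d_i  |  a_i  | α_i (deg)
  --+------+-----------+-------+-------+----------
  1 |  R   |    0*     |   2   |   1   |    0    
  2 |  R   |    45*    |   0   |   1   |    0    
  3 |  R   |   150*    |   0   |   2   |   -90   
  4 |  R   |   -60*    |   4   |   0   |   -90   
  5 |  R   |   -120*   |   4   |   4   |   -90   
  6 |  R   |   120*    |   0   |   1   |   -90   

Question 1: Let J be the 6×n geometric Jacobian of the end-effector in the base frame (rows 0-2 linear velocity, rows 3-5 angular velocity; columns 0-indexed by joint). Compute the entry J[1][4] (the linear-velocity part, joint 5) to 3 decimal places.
axis z_4 = (-0.8365,-0.2241,-0.5000); lever o_n−o_4 = (-0.9919,-3.4038,-3.0825)
cross product → J_v[:, 4] = (-1.0110,-2.0826,2.6250)
J_ω[:, 4] = z_4
entry J[1][4] = -2.0826

-2.083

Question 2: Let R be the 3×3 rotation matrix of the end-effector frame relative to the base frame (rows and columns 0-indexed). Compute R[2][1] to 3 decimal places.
End-effector y-axis (col 1 of R) = (0.2888,0.5950,-0.7500)
R[2][1] = -0.7500

-0.750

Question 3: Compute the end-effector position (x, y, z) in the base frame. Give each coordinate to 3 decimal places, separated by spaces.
-0.181 -7.078 -1.083

after link 1: o_1 = (1.0000, 0.0000, 2.0000)
after link 2: o_2 = (1.7071, 0.7071, 2.0000)
after link 3: o_3 = (-0.2247, 0.1895, 2.0000)
after link 4: o_4 = (0.8105, -3.6742, 2.0000)
after link 5: o_5 = (-0.6730, -7.6581, -1.7321)
after link 6: o_6 = (-0.1814, -7.0780, -1.0825)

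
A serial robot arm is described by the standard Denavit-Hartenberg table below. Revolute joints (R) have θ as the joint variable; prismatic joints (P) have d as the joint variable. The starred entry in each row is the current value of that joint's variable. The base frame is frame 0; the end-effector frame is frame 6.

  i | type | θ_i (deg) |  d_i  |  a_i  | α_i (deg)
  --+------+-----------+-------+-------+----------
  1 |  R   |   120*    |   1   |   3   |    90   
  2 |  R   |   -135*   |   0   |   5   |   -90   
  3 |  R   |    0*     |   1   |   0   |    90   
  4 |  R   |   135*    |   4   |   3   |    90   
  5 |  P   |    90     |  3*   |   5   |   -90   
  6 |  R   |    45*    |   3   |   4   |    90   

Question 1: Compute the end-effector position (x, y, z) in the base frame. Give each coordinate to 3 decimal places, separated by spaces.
after link 1: o_1 = (-1.5000, 2.5981, 1.0000)
after link 2: o_2 = (0.2678, -0.4638, -2.5355)
after link 3: o_3 = (-0.0858, 0.1486, -3.2426)
after link 4: o_4 = (1.8783, 4.7467, -3.2426)
after link 5: o_5 = (6.2084, 7.2467, -6.2426)
after link 6: o_6 = (10.1579, 6.0628, -3.4142)

10.158 6.063 -3.414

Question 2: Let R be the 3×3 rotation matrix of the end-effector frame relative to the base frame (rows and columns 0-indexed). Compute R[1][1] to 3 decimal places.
-0.866

End-effector y-axis (col 1 of R) = (0.5000,-0.8660,-0.0000)
R[1][1] = -0.8660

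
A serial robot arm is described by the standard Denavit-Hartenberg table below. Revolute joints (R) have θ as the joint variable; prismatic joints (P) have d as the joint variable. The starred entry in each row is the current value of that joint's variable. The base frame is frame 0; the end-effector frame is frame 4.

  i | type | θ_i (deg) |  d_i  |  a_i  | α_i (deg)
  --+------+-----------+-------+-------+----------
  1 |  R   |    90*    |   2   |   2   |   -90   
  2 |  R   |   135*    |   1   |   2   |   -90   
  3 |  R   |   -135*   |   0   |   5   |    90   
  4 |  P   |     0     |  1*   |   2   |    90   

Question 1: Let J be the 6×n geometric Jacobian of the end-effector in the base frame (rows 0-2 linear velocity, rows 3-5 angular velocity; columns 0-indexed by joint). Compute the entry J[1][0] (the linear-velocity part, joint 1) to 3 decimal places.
-5.243

axis z_0 = ẑ; lever o_n−o_0 = (-5.2426,4.5858,4.5858)
cross product → J_v[:, 0] = (-4.5858,-5.2426,0.0000)
J_ω[:, 0] = z_0
entry J[1][0] = -5.2426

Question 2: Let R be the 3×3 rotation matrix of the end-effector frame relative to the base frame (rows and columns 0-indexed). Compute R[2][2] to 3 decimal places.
-0.707

End-effector z-axis (col 2 of R) = (0.0000,0.7071,-0.7071)
R[2][2] = -0.7071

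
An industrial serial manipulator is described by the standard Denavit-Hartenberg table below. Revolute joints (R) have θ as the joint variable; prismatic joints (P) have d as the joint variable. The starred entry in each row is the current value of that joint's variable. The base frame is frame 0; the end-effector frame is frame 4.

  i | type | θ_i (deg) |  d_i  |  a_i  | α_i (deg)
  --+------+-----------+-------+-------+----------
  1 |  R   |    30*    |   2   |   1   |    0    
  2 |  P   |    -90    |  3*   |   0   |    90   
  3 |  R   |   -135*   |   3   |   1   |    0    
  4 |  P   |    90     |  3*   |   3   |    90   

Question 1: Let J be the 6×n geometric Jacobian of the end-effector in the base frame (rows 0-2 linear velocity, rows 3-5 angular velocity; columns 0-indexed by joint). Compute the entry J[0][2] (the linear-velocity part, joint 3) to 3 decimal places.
axis z_2 = (-0.8660,-0.5000,0.0000); lever o_n−o_2 = (-4.4890,-4.2247,-2.8284)
cross product → J_v[:, 2] = (1.4142,-2.4495,1.4142)
J_ω[:, 2] = z_2
entry J[0][2] = 1.4142

1.414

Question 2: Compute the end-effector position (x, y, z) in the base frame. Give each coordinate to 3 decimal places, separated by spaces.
after link 1: o_1 = (0.8660, 0.5000, 2.0000)
after link 2: o_2 = (0.8660, 0.5000, 5.0000)
after link 3: o_3 = (-2.0856, -0.3876, 4.2929)
after link 4: o_4 = (-3.6230, -3.7247, 2.1716)

-3.623 -3.725 2.172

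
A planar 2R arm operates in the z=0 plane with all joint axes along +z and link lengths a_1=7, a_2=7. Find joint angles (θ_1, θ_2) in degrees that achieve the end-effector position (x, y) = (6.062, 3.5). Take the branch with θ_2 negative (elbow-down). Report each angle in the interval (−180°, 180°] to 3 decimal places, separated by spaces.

90.001 -120.001

cos θ_2 = (48.9978−7²−7²)/(2·7·7) = -0.5000; θ_2 = -120.0015° (elbow-down)
β = atan2(3.5000,6.0620) = 30.0007°; ψ = atan2(-6.0621,3.4998) = -60.0007°
θ_1 = β − ψ = 90.0015°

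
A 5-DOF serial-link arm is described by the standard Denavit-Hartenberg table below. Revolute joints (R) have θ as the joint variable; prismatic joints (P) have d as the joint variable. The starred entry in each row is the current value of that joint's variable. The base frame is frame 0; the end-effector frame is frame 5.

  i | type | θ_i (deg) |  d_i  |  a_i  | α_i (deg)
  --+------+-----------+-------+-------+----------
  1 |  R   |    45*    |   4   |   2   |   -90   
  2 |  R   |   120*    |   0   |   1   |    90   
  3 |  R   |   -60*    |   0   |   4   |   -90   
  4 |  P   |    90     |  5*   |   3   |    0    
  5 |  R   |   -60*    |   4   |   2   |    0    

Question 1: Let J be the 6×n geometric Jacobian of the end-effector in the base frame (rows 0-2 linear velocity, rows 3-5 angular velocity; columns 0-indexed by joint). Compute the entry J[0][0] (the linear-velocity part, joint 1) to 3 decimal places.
axis z_0 = ẑ; lever o_n−o_0 = (-4.8296,-5.4860,-4.0981)
cross product → J_v[:, 0] = (5.4860,-4.8296,0.0000)
J_ω[:, 0] = z_0
entry J[0][0] = 5.4860

5.486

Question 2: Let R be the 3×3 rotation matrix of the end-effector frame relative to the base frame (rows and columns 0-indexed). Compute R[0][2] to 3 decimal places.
-0.660

End-effector z-axis (col 2 of R) = (-0.6597,0.0474,-0.7500)
R[0][2] = -0.6597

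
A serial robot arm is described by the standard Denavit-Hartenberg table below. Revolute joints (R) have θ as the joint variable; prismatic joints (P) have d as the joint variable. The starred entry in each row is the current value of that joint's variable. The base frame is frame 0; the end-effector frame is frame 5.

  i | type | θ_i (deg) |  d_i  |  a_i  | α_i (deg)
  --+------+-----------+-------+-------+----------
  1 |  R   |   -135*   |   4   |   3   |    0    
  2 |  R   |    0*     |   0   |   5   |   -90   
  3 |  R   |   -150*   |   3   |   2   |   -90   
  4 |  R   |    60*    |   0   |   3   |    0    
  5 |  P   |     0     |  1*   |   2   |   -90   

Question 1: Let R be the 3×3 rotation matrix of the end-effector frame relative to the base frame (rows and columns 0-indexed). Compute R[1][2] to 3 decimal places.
-0.177

End-effector z-axis (col 2 of R) = (-0.8839,-0.1768,-0.4330)
R[1][2] = -0.1768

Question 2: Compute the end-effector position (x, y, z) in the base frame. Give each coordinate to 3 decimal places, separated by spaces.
-4.195 -2.314 7.116

after link 1: o_1 = (-2.1213, -2.1213, 4.0000)
after link 2: o_2 = (-5.6569, -5.6569, 4.0000)
after link 3: o_3 = (-2.3108, -6.5534, 5.0000)
after link 4: o_4 = (-3.2293, -3.7978, 5.7500)
after link 5: o_5 = (-4.1953, -2.3142, 7.1160)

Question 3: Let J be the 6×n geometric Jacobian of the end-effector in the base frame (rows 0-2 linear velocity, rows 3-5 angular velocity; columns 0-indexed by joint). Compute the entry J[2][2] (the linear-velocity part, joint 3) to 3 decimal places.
3.397

axis z_2 = (0.7071,-0.7071,0.0000); lever o_n−o_2 = (1.4616,3.3427,3.1160)
cross product → J_v[:, 2] = (-2.2034,-2.2034,3.3971)
J_ω[:, 2] = z_2
entry J[2][2] = 3.3971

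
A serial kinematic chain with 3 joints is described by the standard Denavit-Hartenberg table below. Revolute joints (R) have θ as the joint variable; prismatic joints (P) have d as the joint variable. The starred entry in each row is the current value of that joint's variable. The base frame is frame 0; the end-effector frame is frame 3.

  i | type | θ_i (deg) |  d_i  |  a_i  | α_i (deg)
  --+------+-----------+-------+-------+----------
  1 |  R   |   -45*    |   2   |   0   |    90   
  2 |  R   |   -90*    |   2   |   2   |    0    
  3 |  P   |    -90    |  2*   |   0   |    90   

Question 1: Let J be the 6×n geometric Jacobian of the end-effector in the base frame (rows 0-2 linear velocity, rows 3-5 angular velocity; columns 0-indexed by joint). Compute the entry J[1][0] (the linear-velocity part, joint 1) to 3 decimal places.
axis z_0 = ẑ; lever o_n−o_0 = (-2.8284,-2.8284,0.0000)
cross product → J_v[:, 0] = (2.8284,-2.8284,0.0000)
J_ω[:, 0] = z_0
entry J[1][0] = -2.8284

-2.828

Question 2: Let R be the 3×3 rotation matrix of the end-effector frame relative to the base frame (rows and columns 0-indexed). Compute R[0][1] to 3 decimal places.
End-effector y-axis (col 1 of R) = (-0.7071,-0.7071,0.0000)
R[0][1] = -0.7071

-0.707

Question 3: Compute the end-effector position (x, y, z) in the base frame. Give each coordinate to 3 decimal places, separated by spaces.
-2.828 -2.828 0.000

after link 1: o_1 = (0.0000, 0.0000, 2.0000)
after link 2: o_2 = (-1.4142, -1.4142, 0.0000)
after link 3: o_3 = (-2.8284, -2.8284, 0.0000)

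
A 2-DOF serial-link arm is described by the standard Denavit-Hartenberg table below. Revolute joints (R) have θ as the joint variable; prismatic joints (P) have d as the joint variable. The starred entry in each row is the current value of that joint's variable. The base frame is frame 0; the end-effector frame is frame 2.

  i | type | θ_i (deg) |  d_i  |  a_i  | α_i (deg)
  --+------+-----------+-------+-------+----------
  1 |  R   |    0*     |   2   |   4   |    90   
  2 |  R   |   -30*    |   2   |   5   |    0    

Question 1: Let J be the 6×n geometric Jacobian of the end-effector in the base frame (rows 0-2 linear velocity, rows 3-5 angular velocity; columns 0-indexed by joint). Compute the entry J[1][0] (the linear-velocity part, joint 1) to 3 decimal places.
axis z_0 = ẑ; lever o_n−o_0 = (8.3301,-2.0000,-0.5000)
cross product → J_v[:, 0] = (2.0000,8.3301,-0.0000)
J_ω[:, 0] = z_0
entry J[1][0] = 8.3301

8.330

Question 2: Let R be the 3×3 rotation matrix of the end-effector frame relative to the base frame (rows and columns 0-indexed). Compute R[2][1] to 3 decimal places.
End-effector y-axis (col 1 of R) = (0.5000,0.0000,0.8660)
R[2][1] = 0.8660

0.866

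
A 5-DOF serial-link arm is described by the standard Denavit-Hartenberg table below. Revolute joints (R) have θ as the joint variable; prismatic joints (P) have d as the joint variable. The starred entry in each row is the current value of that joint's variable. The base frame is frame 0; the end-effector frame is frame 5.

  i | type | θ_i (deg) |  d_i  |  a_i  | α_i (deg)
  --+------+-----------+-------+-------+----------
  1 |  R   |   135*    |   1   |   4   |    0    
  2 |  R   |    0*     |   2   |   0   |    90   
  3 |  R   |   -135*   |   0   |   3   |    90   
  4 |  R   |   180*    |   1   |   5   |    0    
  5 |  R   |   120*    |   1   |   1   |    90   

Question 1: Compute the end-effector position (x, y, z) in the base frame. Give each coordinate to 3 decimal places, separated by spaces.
-3.191 1.966 5.475

after link 1: o_1 = (-2.8284, 2.8284, 1.0000)
after link 2: o_2 = (-2.8284, 2.8284, 3.0000)
after link 3: o_3 = (-1.3284, 1.3284, 0.8787)
after link 4: o_4 = (-3.3284, 3.3284, 5.1213)
after link 5: o_5 = (-3.1908, 1.9661, 5.4749)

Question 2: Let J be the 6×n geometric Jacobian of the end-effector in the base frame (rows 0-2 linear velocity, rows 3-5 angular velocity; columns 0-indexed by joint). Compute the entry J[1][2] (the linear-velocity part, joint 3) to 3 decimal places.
-1.750

axis z_2 = (0.7071,0.7071,0.0000); lever o_n−o_2 = (-0.3624,-0.8624,2.4749)
cross product → J_v[:, 2] = (1.7500,-1.7500,-0.3536)
J_ω[:, 2] = z_2
entry J[1][2] = -1.7500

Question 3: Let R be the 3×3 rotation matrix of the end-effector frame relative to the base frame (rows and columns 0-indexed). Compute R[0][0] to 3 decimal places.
End-effector x-axis (col 0 of R) = (-0.3624,-0.8624,-0.3536)
R[0][0] = -0.3624

-0.362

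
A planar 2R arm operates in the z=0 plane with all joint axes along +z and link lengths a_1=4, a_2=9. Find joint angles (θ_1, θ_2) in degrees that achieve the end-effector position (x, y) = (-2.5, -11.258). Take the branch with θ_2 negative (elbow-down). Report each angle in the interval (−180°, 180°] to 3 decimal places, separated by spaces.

cos θ_2 = (132.9926−4²−9²)/(2·4·9) = 0.4999; θ_2 = -60.0068° (elbow-down)
β = atan2(-11.2580,-2.5000) = -102.5202°; ψ = atan2(-7.7948,8.4991) = -42.5249°
θ_1 = β − ψ = -59.9953°

-59.995 -60.007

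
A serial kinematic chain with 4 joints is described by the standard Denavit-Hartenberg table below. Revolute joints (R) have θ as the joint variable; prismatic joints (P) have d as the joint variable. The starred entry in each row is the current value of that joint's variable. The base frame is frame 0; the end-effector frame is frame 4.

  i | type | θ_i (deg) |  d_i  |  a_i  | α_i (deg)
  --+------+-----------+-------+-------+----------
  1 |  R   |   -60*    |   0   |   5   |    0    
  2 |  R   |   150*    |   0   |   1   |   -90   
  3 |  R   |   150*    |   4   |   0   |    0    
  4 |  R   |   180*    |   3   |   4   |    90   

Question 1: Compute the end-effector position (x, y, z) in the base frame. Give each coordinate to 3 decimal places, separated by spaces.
-4.500 0.134 2.000

after link 1: o_1 = (2.5000, -4.3301, 0.0000)
after link 2: o_2 = (2.5000, -3.3301, 0.0000)
after link 3: o_3 = (-1.5000, -3.3301, 0.0000)
after link 4: o_4 = (-4.5000, 0.1340, 2.0000)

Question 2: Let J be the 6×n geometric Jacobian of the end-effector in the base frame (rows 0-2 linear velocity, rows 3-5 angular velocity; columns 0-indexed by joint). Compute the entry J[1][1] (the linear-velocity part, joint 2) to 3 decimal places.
-7.000

axis z_1 = (0.0000,0.0000,1.0000); lever o_n−o_1 = (-7.0000,4.4641,2.0000)
cross product → J_v[:, 1] = (-4.4641,-7.0000,0.0000)
J_ω[:, 1] = z_1
entry J[1][1] = -7.0000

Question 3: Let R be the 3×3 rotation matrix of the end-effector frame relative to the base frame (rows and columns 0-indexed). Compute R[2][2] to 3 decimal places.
End-effector z-axis (col 2 of R) = (0.0000,-0.5000,0.8660)
R[2][2] = 0.8660

0.866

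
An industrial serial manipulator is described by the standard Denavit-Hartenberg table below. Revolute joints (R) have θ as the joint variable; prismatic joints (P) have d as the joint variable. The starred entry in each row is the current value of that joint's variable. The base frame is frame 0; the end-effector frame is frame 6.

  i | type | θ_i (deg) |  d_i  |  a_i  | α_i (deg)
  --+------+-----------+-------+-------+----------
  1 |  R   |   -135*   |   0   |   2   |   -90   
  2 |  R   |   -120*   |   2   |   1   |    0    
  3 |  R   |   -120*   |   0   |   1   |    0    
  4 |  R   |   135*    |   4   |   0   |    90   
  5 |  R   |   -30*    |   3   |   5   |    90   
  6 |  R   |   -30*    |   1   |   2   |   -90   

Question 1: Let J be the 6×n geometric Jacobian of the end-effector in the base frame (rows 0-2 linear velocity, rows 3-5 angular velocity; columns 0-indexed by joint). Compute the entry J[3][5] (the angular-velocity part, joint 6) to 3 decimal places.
axis z_5 = (-0.7039,0.5209,-0.4830); lever o_n−o_5 = (-1.7247,0.7247,1.2247)
cross product → J_v[:, 5] = (0.9880,1.6951,0.3882)
J_ω[:, 5] = z_5
entry J[3][5] = -0.7039

-0.704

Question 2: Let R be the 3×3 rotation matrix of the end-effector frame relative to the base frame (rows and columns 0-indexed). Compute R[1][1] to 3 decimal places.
-0.521

End-effector y-axis (col 1 of R) = (0.7039,-0.5209,0.4830)
R[1][1] = -0.5209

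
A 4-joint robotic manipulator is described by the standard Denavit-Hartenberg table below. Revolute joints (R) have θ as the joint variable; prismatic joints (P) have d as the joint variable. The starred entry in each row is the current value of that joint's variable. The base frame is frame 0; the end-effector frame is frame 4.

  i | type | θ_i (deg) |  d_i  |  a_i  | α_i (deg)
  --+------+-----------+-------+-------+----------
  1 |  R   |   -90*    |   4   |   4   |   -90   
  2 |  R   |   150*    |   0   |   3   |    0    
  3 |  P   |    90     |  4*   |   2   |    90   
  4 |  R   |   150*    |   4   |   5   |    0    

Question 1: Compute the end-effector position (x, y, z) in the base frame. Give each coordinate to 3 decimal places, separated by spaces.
6.500 0.897 -1.518

after link 1: o_1 = (0.0000, -4.0000, 4.0000)
after link 2: o_2 = (0.0000, -1.4019, 2.5000)
after link 3: o_3 = (4.0000, -0.4019, 4.2321)
after link 4: o_4 = (6.5000, 0.8971, -1.5179)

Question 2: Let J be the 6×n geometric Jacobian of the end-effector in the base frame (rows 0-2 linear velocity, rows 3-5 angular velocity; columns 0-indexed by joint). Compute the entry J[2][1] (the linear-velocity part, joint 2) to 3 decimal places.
4.897

axis z_1 = (1.0000,0.0000,0.0000); lever o_n−o_1 = (6.5000,4.8971,-5.5179)
cross product → J_v[:, 1] = (-0.0000,5.5179,4.8971)
J_ω[:, 1] = z_1
entry J[2][1] = 4.8971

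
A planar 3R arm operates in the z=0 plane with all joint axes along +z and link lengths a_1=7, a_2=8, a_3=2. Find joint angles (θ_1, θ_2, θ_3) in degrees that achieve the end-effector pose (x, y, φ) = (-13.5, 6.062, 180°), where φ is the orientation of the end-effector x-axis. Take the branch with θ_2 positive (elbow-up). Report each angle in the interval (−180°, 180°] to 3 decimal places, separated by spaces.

wrist centre = target − a_3·(cos φ, sin φ) = (-11.5000, 6.0620)
cos θ_2 = (168.9978−7²−8²)/(2·7·8) = 0.5000; θ_2 = 60.0013° (elbow-up)
β = atan2(6.0620,-11.5000) = 152.2049°; ψ = atan2(6.9283,10.9998) = 32.2049°
θ_1 = β − ψ = 120.0000°
θ_3 = φ − θ_1 − θ_2 = -0.0013° (wrapped to (-180°,180°])

120.000 60.001 -0.001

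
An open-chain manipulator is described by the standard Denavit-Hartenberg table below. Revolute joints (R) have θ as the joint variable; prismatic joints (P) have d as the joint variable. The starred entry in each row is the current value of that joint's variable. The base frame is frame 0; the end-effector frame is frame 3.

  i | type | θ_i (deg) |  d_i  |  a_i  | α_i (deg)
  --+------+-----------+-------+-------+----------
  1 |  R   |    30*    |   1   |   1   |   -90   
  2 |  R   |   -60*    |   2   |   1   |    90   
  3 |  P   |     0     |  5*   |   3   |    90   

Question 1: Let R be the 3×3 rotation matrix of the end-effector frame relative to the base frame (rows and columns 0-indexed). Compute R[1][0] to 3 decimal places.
End-effector x-axis (col 0 of R) = (0.4330,0.2500,0.8660)
R[1][0] = 0.2500

0.250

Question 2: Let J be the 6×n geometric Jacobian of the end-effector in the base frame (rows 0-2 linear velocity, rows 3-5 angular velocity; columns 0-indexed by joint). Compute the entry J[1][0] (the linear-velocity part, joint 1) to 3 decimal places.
axis z_0 = ẑ; lever o_n−o_0 = (-2.1519,1.0670,6.9641)
cross product → J_v[:, 0] = (-1.0670,-2.1519,0.0000)
J_ω[:, 0] = z_0
entry J[1][0] = -2.1519

-2.152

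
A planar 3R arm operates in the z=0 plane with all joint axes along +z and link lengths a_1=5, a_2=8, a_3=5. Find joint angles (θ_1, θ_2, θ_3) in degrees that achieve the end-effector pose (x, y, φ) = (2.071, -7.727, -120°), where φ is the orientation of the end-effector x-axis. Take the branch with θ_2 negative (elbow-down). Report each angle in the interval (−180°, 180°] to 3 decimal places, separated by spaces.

wrist centre = target − a_3·(cos φ, sin φ) = (4.5710, -3.3969)
cos θ_2 = (32.4328−5²−8²)/(2·5·8) = -0.7071; θ_2 = -134.9987° (elbow-down)
β = atan2(-3.3969,4.5710) = -36.6174°; ψ = atan2(-5.6570,-0.6567) = -96.6218°
θ_1 = β − ψ = 60.0045°
θ_3 = φ − θ_1 − θ_2 = -45.0058° (wrapped to (-180°,180°])

60.004 -134.999 -45.006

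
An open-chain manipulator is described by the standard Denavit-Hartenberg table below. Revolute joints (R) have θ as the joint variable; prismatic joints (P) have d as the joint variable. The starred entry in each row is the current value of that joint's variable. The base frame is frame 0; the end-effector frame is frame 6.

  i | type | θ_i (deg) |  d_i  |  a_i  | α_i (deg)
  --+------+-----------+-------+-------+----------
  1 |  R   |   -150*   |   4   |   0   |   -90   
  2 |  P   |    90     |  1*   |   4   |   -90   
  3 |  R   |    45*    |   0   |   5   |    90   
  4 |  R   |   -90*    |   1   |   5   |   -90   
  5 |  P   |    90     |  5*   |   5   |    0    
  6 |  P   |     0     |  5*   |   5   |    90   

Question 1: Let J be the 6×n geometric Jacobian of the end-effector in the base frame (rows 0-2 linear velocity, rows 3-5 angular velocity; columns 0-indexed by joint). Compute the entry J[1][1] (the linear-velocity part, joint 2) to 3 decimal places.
prismatic axis z_1 = (0.5000,-0.8660,0.0000)
J_v[:, 1] = z_1; J_ω[:, 1] = (0,0,0)
entry J[1][1] = -0.8660

-0.866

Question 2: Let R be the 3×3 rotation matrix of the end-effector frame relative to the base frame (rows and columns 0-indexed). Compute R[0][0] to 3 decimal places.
-0.354

End-effector x-axis (col 0 of R) = (-0.3536,0.6124,0.7071)
R[0][0] = -0.3536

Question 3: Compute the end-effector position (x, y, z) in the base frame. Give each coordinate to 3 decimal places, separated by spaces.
after link 1: o_1 = (0.0000, 0.0000, 4.0000)
after link 2: o_2 = (0.5000, -0.8660, 0.0000)
after link 3: o_3 = (-1.2678, 2.1958, -3.5355)
after link 4: o_4 = (-5.2443, -0.9165, -4.2426)
after link 5: o_5 = (-8.7799, 5.2072, -4.2426)
after link 6: o_6 = (-12.3154, 11.3309, -4.2426)

-12.315 11.331 -4.243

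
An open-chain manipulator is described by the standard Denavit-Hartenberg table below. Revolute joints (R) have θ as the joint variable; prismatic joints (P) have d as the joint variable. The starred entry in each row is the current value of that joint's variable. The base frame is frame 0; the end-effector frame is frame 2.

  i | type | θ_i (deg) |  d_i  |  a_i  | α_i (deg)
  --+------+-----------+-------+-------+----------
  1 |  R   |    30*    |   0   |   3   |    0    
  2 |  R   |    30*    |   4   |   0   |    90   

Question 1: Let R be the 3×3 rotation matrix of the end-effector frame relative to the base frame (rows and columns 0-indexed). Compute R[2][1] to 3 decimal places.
End-effector y-axis (col 1 of R) = (-0.0000,0.0000,1.0000)
R[2][1] = 1.0000

1.000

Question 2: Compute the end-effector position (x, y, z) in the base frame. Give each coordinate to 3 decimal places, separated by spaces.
2.598 1.500 4.000

after link 1: o_1 = (2.5981, 1.5000, 0.0000)
after link 2: o_2 = (2.5981, 1.5000, 4.0000)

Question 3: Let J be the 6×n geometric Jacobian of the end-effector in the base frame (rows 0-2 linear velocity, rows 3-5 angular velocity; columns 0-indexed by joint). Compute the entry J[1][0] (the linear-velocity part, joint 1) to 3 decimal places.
2.598

axis z_0 = ẑ; lever o_n−o_0 = (2.5981,1.5000,4.0000)
cross product → J_v[:, 0] = (-1.5000,2.5981,0.0000)
J_ω[:, 0] = z_0
entry J[1][0] = 2.5981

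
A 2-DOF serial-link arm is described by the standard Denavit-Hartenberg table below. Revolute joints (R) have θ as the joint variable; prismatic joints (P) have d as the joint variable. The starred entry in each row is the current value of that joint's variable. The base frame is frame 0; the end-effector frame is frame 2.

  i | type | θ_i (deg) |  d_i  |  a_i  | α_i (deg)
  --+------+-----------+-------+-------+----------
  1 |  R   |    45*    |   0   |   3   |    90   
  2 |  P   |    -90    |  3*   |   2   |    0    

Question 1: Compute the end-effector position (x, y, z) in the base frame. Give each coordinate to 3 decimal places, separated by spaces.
after link 1: o_1 = (2.1213, 2.1213, 0.0000)
after link 2: o_2 = (4.2426, -0.0000, -2.0000)

4.243 -0.000 -2.000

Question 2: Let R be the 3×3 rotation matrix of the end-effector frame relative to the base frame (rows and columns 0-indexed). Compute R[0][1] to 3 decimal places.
0.707

End-effector y-axis (col 1 of R) = (0.7071,0.7071,0.0000)
R[0][1] = 0.7071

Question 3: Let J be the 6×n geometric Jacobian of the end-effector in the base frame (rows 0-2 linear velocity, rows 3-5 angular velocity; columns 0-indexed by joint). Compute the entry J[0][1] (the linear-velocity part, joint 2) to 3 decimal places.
0.707

prismatic axis z_1 = (0.7071,-0.7071,0.0000)
J_v[:, 1] = z_1; J_ω[:, 1] = (0,0,0)
entry J[0][1] = 0.7071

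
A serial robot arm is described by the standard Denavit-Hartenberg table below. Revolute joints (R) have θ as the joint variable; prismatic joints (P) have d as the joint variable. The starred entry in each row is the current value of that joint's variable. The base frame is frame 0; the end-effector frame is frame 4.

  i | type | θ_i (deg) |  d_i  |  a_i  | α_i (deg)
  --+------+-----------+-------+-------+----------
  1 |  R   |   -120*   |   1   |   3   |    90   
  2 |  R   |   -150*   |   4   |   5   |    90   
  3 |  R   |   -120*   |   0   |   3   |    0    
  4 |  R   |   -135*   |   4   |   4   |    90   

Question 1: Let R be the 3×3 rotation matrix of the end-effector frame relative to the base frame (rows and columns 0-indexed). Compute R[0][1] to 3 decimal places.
End-effector y-axis (col 1 of R) = (0.2500,0.4330,0.8660)
R[0][1] = 0.2500

0.250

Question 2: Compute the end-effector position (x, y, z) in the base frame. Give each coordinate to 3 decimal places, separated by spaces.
after link 1: o_1 = (-1.5000, -2.5981, 1.0000)
after link 2: o_2 = (-2.7990, 3.1519, -1.5000)
after link 3: o_3 = (-1.1986, 0.7279, -0.7500)
after link 4: o_4 = (-3.9929, 3.6153, 3.2317)

-3.993 3.615 3.232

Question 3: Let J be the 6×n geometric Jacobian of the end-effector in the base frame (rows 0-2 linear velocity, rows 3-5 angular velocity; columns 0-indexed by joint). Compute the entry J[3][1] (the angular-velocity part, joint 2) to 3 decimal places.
axis z_1 = (-0.8660,0.5000,0.0000); lever o_n−o_1 = (-2.4929,6.2134,2.2317)
cross product → J_v[:, 1] = (1.1159,1.9327,-4.1345)
J_ω[:, 1] = z_1
entry J[3][1] = -0.8660

-0.866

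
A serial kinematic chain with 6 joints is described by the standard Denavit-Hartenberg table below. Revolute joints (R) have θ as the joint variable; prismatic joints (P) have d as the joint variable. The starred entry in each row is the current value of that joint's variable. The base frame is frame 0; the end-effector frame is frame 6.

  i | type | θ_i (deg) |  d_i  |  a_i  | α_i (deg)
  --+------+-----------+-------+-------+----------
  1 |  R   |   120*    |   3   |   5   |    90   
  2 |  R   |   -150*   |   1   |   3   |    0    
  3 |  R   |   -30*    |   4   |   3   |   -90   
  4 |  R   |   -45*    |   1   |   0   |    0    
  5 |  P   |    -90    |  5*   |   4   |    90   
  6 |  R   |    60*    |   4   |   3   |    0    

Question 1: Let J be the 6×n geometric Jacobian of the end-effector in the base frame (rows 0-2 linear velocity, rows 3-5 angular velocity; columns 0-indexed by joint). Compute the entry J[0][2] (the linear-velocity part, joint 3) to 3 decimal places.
-4.299

axis z_2 = (0.8660,0.5000,0.0000); lever o_n−o_2 = (2.5239,5.7498,-8.5981)
cross product → J_v[:, 2] = (-4.2990,7.4462,3.7175)
J_ω[:, 2] = z_2
entry J[0][2] = -4.2990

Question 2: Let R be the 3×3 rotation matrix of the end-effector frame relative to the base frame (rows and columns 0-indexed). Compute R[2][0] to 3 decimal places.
End-effector x-axis (col 0 of R) = (0.1294,0.4830,-0.8660)
R[2][0] = -0.8660

-0.866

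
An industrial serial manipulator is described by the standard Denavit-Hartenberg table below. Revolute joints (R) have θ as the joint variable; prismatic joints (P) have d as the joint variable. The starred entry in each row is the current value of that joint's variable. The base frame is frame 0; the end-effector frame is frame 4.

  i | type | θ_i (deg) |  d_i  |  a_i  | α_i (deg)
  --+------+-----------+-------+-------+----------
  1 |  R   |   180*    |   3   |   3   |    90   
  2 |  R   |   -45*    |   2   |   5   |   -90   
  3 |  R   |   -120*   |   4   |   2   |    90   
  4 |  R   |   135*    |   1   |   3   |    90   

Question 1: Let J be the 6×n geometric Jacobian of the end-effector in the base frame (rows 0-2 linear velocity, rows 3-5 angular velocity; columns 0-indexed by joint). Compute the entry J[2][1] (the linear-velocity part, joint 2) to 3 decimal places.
axis z_1 = (0.0000,1.0000,0.0000); lever o_n−o_1 = (-7.2945,1.3949,1.3624)
cross product → J_v[:, 1] = (1.3624,-0.0000,7.2945)
J_ω[:, 1] = z_1
entry J[2][1] = 7.2945

7.294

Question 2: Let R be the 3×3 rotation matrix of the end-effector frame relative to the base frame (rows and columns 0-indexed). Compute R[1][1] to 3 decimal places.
-0.500

End-effector y-axis (col 1 of R) = (0.6124,-0.5000,0.6124)
R[1][1] = -0.5000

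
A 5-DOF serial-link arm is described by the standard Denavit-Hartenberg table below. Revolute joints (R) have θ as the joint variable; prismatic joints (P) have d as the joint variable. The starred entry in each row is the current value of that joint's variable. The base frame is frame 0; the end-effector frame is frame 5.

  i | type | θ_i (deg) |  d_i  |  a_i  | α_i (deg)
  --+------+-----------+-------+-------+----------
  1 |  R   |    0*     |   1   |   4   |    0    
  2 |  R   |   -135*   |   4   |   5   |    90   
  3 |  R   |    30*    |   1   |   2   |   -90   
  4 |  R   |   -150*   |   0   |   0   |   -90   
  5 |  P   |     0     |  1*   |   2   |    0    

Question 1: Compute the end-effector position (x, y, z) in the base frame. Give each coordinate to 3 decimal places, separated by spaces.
-2.032 -1.979 5.384

after link 1: o_1 = (4.0000, 0.0000, 1.0000)
after link 2: o_2 = (0.4645, -3.5355, 5.0000)
after link 3: o_3 = (-1.4674, -4.0532, 6.0000)
after link 4: o_4 = (-1.4674, -4.0532, 6.0000)
after link 5: o_5 = (-2.0324, -1.9792, 5.3840)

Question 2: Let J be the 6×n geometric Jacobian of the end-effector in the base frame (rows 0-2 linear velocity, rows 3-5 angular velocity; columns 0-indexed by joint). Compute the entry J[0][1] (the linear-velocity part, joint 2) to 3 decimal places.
axis z_1 = (0.0000,0.0000,1.0000); lever o_n−o_1 = (-6.0324,-1.9792,4.3840)
cross product → J_v[:, 1] = (1.9792,-6.0324,0.0000)
J_ω[:, 1] = z_1
entry J[0][1] = 1.9792

1.979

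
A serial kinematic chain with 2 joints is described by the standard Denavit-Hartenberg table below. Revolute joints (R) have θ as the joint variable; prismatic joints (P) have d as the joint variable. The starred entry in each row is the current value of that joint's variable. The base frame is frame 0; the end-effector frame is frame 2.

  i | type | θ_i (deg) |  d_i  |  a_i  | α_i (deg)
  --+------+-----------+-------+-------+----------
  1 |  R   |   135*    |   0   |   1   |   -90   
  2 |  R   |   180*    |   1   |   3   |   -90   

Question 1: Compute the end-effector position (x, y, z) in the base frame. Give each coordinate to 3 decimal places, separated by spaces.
after link 1: o_1 = (-0.7071, 0.7071, 0.0000)
after link 2: o_2 = (0.7071, -2.1213, -0.0000)

0.707 -2.121 -0.000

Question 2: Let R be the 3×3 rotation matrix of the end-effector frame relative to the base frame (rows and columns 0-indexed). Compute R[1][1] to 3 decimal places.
End-effector y-axis (col 1 of R) = (0.7071,0.7071,0.0000)
R[1][1] = 0.7071

0.707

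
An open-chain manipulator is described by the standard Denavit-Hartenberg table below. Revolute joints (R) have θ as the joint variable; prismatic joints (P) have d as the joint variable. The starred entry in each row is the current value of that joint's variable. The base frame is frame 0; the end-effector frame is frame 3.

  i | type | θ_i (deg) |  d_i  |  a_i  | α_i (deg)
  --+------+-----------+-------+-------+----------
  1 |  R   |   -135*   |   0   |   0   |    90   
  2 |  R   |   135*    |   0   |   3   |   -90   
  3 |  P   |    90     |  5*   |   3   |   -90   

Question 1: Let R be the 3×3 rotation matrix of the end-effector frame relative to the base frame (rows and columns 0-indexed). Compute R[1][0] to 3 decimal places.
-0.707

End-effector x-axis (col 0 of R) = (0.7071,-0.7071,-0.0000)
R[1][0] = -0.7071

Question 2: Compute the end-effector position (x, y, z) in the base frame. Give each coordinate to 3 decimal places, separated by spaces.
6.121 1.879 -1.414

after link 1: o_1 = (0.0000, 0.0000, 0.0000)
after link 2: o_2 = (1.5000, 1.5000, 2.1213)
after link 3: o_3 = (6.1213, 1.8787, -1.4142)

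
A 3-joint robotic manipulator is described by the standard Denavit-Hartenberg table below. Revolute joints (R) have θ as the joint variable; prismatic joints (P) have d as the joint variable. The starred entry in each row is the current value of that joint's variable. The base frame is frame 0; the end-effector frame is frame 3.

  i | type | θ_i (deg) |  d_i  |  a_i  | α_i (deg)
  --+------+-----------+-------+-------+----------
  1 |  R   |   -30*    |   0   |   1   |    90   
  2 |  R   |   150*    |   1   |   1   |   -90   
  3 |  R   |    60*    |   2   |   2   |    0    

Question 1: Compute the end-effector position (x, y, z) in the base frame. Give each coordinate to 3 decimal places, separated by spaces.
-1.134 1.500 -0.732

after link 1: o_1 = (0.8660, -0.5000, 0.0000)
after link 2: o_2 = (-0.3840, -0.9330, 0.5000)
after link 3: o_3 = (-1.1340, 1.5000, -0.7321)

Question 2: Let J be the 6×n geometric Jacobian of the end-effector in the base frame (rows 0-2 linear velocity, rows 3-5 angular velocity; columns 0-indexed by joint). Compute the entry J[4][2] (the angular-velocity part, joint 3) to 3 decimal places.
axis z_2 = (-0.4330,0.2500,-0.8660); lever o_n−o_2 = (-0.7500,2.4330,-1.2321)
cross product → J_v[:, 2] = (1.7990,0.1160,-0.8660)
J_ω[:, 2] = z_2
entry J[4][2] = 0.2500

0.250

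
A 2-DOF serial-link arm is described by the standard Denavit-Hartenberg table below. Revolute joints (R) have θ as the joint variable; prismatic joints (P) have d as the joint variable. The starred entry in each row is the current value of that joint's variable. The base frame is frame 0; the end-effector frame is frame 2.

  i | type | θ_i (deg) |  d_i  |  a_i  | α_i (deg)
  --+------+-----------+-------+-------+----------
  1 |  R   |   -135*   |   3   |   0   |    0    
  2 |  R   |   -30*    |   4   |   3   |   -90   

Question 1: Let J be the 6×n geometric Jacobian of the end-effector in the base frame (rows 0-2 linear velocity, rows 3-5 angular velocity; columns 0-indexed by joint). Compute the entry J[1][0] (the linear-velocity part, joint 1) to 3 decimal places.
axis z_0 = ẑ; lever o_n−o_0 = (-2.8978,-0.7765,7.0000)
cross product → J_v[:, 0] = (0.7765,-2.8978,0.0000)
J_ω[:, 0] = z_0
entry J[1][0] = -2.8978

-2.898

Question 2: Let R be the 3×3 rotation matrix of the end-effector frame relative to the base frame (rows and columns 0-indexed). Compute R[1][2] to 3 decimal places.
End-effector z-axis (col 2 of R) = (0.2588,-0.9659,0.0000)
R[1][2] = -0.9659

-0.966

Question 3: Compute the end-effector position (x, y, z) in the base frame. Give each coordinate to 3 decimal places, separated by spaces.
after link 1: o_1 = (0.0000, 0.0000, 3.0000)
after link 2: o_2 = (-2.8978, -0.7765, 7.0000)

-2.898 -0.776 7.000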